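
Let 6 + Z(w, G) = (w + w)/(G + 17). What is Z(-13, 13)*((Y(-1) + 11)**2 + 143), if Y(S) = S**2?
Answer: -29561/15 ≈ -1970.7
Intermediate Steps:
Z(w, G) = -6 + 2*w/(17 + G) (Z(w, G) = -6 + (w + w)/(G + 17) = -6 + (2*w)/(17 + G) = -6 + 2*w/(17 + G))
Z(-13, 13)*((Y(-1) + 11)**2 + 143) = (2*(-51 - 13 - 3*13)/(17 + 13))*(((-1)**2 + 11)**2 + 143) = (2*(-51 - 13 - 39)/30)*((1 + 11)**2 + 143) = (2*(1/30)*(-103))*(12**2 + 143) = -103*(144 + 143)/15 = -103/15*287 = -29561/15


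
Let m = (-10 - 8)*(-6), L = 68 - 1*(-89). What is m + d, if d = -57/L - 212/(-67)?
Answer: 1165517/10519 ≈ 110.80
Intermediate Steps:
L = 157 (L = 68 + 89 = 157)
d = 29465/10519 (d = -57/157 - 212/(-67) = -57*1/157 - 212*(-1/67) = -57/157 + 212/67 = 29465/10519 ≈ 2.8011)
m = 108 (m = -18*(-6) = 108)
m + d = 108 + 29465/10519 = 1165517/10519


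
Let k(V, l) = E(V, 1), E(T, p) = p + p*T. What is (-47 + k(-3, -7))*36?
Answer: -1764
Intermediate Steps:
E(T, p) = p + T*p
k(V, l) = 1 + V (k(V, l) = 1*(1 + V) = 1 + V)
(-47 + k(-3, -7))*36 = (-47 + (1 - 3))*36 = (-47 - 2)*36 = -49*36 = -1764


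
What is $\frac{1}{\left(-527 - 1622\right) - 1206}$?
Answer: $- \frac{1}{3355} \approx -0.00029806$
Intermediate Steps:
$\frac{1}{\left(-527 - 1622\right) - 1206} = \frac{1}{-2149 - 1206} = \frac{1}{-3355} = - \frac{1}{3355}$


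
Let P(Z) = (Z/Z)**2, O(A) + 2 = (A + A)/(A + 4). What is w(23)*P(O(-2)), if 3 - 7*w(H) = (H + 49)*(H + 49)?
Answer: -5181/7 ≈ -740.14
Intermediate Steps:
O(A) = -2 + 2*A/(4 + A) (O(A) = -2 + (A + A)/(A + 4) = -2 + (2*A)/(4 + A) = -2 + 2*A/(4 + A))
P(Z) = 1 (P(Z) = 1**2 = 1)
w(H) = 3/7 - (49 + H)**2/7 (w(H) = 3/7 - (H + 49)*(H + 49)/7 = 3/7 - (49 + H)*(49 + H)/7 = 3/7 - (49 + H)**2/7)
w(23)*P(O(-2)) = (3/7 - (49 + 23)**2/7)*1 = (3/7 - 1/7*72**2)*1 = (3/7 - 1/7*5184)*1 = (3/7 - 5184/7)*1 = -5181/7*1 = -5181/7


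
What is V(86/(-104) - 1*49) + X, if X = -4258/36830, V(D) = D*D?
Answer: 123619312799/49794160 ≈ 2482.6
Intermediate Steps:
V(D) = D²
X = -2129/18415 (X = -4258*1/36830 = -2129/18415 ≈ -0.11561)
V(86/(-104) - 1*49) + X = (86/(-104) - 1*49)² - 2129/18415 = (86*(-1/104) - 49)² - 2129/18415 = (-43/52 - 49)² - 2129/18415 = (-2591/52)² - 2129/18415 = 6713281/2704 - 2129/18415 = 123619312799/49794160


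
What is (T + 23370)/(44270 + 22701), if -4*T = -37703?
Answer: 131183/267884 ≈ 0.48970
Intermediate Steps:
T = 37703/4 (T = -¼*(-37703) = 37703/4 ≈ 9425.8)
(T + 23370)/(44270 + 22701) = (37703/4 + 23370)/(44270 + 22701) = (131183/4)/66971 = (131183/4)*(1/66971) = 131183/267884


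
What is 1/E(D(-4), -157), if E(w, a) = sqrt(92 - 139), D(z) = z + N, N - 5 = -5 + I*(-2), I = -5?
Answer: -I*sqrt(47)/47 ≈ -0.14586*I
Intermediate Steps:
N = 10 (N = 5 + (-5 - 5*(-2)) = 5 + (-5 + 10) = 5 + 5 = 10)
D(z) = 10 + z (D(z) = z + 10 = 10 + z)
E(w, a) = I*sqrt(47) (E(w, a) = sqrt(-47) = I*sqrt(47))
1/E(D(-4), -157) = 1/(I*sqrt(47)) = -I*sqrt(47)/47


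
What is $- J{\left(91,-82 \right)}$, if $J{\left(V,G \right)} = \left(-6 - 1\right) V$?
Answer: $637$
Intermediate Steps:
$J{\left(V,G \right)} = - 7 V$
$- J{\left(91,-82 \right)} = - \left(-7\right) 91 = \left(-1\right) \left(-637\right) = 637$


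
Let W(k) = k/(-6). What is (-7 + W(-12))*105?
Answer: -525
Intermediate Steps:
W(k) = -k/6 (W(k) = k*(-1/6) = -k/6)
(-7 + W(-12))*105 = (-7 - 1/6*(-12))*105 = (-7 + 2)*105 = -5*105 = -525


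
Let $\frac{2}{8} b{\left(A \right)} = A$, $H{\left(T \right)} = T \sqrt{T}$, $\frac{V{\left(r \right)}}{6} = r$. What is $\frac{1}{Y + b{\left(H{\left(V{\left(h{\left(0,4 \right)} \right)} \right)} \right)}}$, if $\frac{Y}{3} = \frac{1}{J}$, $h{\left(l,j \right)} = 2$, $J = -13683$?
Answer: $\frac{4561}{575153630207} + \frac{1997061216 \sqrt{3}}{575153630207} \approx 0.0060141$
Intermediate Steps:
$V{\left(r \right)} = 6 r$
$H{\left(T \right)} = T^{\frac{3}{2}}$
$b{\left(A \right)} = 4 A$
$Y = - \frac{1}{4561}$ ($Y = \frac{3}{-13683} = 3 \left(- \frac{1}{13683}\right) = - \frac{1}{4561} \approx -0.00021925$)
$\frac{1}{Y + b{\left(H{\left(V{\left(h{\left(0,4 \right)} \right)} \right)} \right)}} = \frac{1}{- \frac{1}{4561} + 4 \left(6 \cdot 2\right)^{\frac{3}{2}}} = \frac{1}{- \frac{1}{4561} + 4 \cdot 12^{\frac{3}{2}}} = \frac{1}{- \frac{1}{4561} + 4 \cdot 24 \sqrt{3}} = \frac{1}{- \frac{1}{4561} + 96 \sqrt{3}}$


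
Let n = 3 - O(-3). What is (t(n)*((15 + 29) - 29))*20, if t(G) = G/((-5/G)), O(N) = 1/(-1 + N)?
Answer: -2535/4 ≈ -633.75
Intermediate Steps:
n = 13/4 (n = 3 - 1/(-1 - 3) = 3 - 1/(-4) = 3 - 1*(-1/4) = 3 + 1/4 = 13/4 ≈ 3.2500)
t(G) = -G**2/5 (t(G) = G*(-G/5) = -G**2/5)
(t(n)*((15 + 29) - 29))*20 = ((-(13/4)**2/5)*((15 + 29) - 29))*20 = ((-1/5*169/16)*(44 - 29))*20 = -169/80*15*20 = -507/16*20 = -2535/4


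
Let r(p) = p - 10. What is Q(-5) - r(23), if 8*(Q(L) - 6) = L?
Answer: -61/8 ≈ -7.6250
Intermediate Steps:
Q(L) = 6 + L/8
r(p) = -10 + p
Q(-5) - r(23) = (6 + (⅛)*(-5)) - (-10 + 23) = (6 - 5/8) - 1*13 = 43/8 - 13 = -61/8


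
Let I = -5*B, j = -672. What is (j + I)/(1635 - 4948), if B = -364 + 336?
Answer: 532/3313 ≈ 0.16058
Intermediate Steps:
B = -28
I = 140 (I = -5*(-28) = 140)
(j + I)/(1635 - 4948) = (-672 + 140)/(1635 - 4948) = -532/(-3313) = -532*(-1/3313) = 532/3313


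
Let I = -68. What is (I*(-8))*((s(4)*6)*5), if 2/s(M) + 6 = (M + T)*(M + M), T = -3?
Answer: 16320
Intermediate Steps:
s(M) = 2/(-6 + 2*M*(-3 + M)) (s(M) = 2/(-6 + (M - 3)*(M + M)) = 2/(-6 + (-3 + M)*(2*M)) = 2/(-6 + 2*M*(-3 + M)))
(I*(-8))*((s(4)*6)*5) = (-68*(-8))*((6/(-3 + 4² - 3*4))*5) = 544*((6/(-3 + 16 - 12))*5) = 544*((6/1)*5) = 544*((1*6)*5) = 544*(6*5) = 544*30 = 16320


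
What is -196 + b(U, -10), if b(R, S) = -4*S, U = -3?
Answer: -156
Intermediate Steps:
-196 + b(U, -10) = -196 - 4*(-10) = -196 + 40 = -156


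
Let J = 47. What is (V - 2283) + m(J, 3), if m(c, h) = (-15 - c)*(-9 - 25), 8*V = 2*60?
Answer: -160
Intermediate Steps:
V = 15 (V = (2*60)/8 = (⅛)*120 = 15)
m(c, h) = 510 + 34*c (m(c, h) = (-15 - c)*(-34) = 510 + 34*c)
(V - 2283) + m(J, 3) = (15 - 2283) + (510 + 34*47) = -2268 + (510 + 1598) = -2268 + 2108 = -160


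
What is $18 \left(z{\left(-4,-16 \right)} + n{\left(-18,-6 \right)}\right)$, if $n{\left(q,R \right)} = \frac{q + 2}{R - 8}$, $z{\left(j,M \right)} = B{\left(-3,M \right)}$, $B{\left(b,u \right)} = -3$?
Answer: $- \frac{234}{7} \approx -33.429$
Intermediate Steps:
$z{\left(j,M \right)} = -3$
$n{\left(q,R \right)} = \frac{2 + q}{-8 + R}$
$18 \left(z{\left(-4,-16 \right)} + n{\left(-18,-6 \right)}\right) = 18 \left(-3 + \frac{2 - 18}{-8 - 6}\right) = 18 \left(-3 + \frac{1}{-14} \left(-16\right)\right) = 18 \left(-3 - - \frac{8}{7}\right) = 18 \left(-3 + \frac{8}{7}\right) = 18 \left(- \frac{13}{7}\right) = - \frac{234}{7}$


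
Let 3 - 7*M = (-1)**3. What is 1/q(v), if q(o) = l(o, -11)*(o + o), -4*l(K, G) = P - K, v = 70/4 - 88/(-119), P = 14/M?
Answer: -56644/3234045 ≈ -0.017515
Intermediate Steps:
M = 4/7 (M = 3/7 - 1/7*(-1)**3 = 3/7 - 1/7*(-1) = 3/7 + 1/7 = 4/7 ≈ 0.57143)
P = 49/2 (P = 14/(4/7) = 14*(7/4) = 49/2 ≈ 24.500)
v = 4341/238 (v = 70*(1/4) - 88*(-1/119) = 35/2 + 88/119 = 4341/238 ≈ 18.240)
l(K, G) = -49/8 + K/4 (l(K, G) = -(49/2 - K)/4 = -49/8 + K/4)
q(o) = 2*o*(-49/8 + o/4) (q(o) = (-49/8 + o/4)*(o + o) = (-49/8 + o/4)*(2*o) = 2*o*(-49/8 + o/4))
1/q(v) = 1/((1/4)*(4341/238)*(-49 + 2*(4341/238))) = 1/((1/4)*(4341/238)*(-49 + 4341/119)) = 1/((1/4)*(4341/238)*(-1490/119)) = 1/(-3234045/56644) = -56644/3234045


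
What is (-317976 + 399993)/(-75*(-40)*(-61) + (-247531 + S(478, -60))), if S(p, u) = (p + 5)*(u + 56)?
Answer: -82017/432463 ≈ -0.18965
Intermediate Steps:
S(p, u) = (5 + p)*(56 + u)
(-317976 + 399993)/(-75*(-40)*(-61) + (-247531 + S(478, -60))) = (-317976 + 399993)/(-75*(-40)*(-61) + (-247531 + (280 + 5*(-60) + 56*478 + 478*(-60)))) = 82017/(3000*(-61) + (-247531 + (280 - 300 + 26768 - 28680))) = 82017/(-183000 + (-247531 - 1932)) = 82017/(-183000 - 249463) = 82017/(-432463) = 82017*(-1/432463) = -82017/432463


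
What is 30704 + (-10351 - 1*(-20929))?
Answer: 41282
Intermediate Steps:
30704 + (-10351 - 1*(-20929)) = 30704 + (-10351 + 20929) = 30704 + 10578 = 41282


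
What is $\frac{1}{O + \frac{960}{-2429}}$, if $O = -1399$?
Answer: $- \frac{2429}{3399131} \approx -0.00071459$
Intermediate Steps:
$\frac{1}{O + \frac{960}{-2429}} = \frac{1}{-1399 + \frac{960}{-2429}} = \frac{1}{-1399 + 960 \left(- \frac{1}{2429}\right)} = \frac{1}{-1399 - \frac{960}{2429}} = \frac{1}{- \frac{3399131}{2429}} = - \frac{2429}{3399131}$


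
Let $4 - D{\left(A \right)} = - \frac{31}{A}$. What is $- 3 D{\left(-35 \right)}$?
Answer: $- \frac{327}{35} \approx -9.3428$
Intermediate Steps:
$D{\left(A \right)} = 4 + \frac{31}{A}$ ($D{\left(A \right)} = 4 - - \frac{31}{A} = 4 + \frac{31}{A}$)
$- 3 D{\left(-35 \right)} = - 3 \left(4 + \frac{31}{-35}\right) = - 3 \left(4 + 31 \left(- \frac{1}{35}\right)\right) = - 3 \left(4 - \frac{31}{35}\right) = \left(-3\right) \frac{109}{35} = - \frac{327}{35}$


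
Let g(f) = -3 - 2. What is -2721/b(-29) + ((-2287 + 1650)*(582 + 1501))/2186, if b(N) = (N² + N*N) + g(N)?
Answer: -743703591/1221974 ≈ -608.61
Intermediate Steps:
g(f) = -5
b(N) = -5 + 2*N² (b(N) = (N² + N*N) - 5 = (N² + N²) - 5 = 2*N² - 5 = -5 + 2*N²)
-2721/b(-29) + ((-2287 + 1650)*(582 + 1501))/2186 = -2721/(-5 + 2*(-29)²) + ((-2287 + 1650)*(582 + 1501))/2186 = -2721/(-5 + 2*841) - 637*2083*(1/2186) = -2721/(-5 + 1682) - 1326871*1/2186 = -2721/1677 - 1326871/2186 = -2721*1/1677 - 1326871/2186 = -907/559 - 1326871/2186 = -743703591/1221974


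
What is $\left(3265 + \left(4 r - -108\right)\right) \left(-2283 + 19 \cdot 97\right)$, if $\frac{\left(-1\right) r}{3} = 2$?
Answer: $-1473560$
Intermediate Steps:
$r = -6$ ($r = \left(-3\right) 2 = -6$)
$\left(3265 + \left(4 r - -108\right)\right) \left(-2283 + 19 \cdot 97\right) = \left(3265 + \left(4 \left(-6\right) - -108\right)\right) \left(-2283 + 19 \cdot 97\right) = \left(3265 + \left(-24 + 108\right)\right) \left(-2283 + 1843\right) = \left(3265 + 84\right) \left(-440\right) = 3349 \left(-440\right) = -1473560$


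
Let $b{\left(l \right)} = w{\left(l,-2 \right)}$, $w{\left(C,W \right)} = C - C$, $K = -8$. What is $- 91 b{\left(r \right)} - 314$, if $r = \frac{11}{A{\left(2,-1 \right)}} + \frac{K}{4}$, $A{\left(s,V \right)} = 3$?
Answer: $-314$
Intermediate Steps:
$r = \frac{5}{3}$ ($r = \frac{11}{3} - \frac{8}{4} = 11 \cdot \frac{1}{3} - 2 = \frac{11}{3} - 2 = \frac{5}{3} \approx 1.6667$)
$w{\left(C,W \right)} = 0$
$b{\left(l \right)} = 0$
$- 91 b{\left(r \right)} - 314 = \left(-91\right) 0 - 314 = 0 - 314 = -314$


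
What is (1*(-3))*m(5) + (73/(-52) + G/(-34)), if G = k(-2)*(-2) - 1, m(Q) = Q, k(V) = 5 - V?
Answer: -14111/884 ≈ -15.963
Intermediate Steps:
G = -15 (G = (5 - 1*(-2))*(-2) - 1 = (5 + 2)*(-2) - 1 = 7*(-2) - 1 = -14 - 1 = -15)
(1*(-3))*m(5) + (73/(-52) + G/(-34)) = (1*(-3))*5 + (73/(-52) - 15/(-34)) = -3*5 + (73*(-1/52) - 15*(-1/34)) = -15 + (-73/52 + 15/34) = -15 - 851/884 = -14111/884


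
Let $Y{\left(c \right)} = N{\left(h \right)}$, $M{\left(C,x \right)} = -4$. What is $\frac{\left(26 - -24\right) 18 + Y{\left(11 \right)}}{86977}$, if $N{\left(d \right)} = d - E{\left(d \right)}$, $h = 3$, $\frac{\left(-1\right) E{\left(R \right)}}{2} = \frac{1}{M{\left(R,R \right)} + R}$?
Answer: $\frac{901}{86977} \approx 0.010359$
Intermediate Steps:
$E{\left(R \right)} = - \frac{2}{-4 + R}$
$N{\left(d \right)} = d + \frac{2}{-4 + d}$ ($N{\left(d \right)} = d - - \frac{2}{-4 + d} = d + \frac{2}{-4 + d}$)
$Y{\left(c \right)} = 1$ ($Y{\left(c \right)} = \frac{2 + 3 \left(-4 + 3\right)}{-4 + 3} = \frac{2 + 3 \left(-1\right)}{-1} = - (2 - 3) = \left(-1\right) \left(-1\right) = 1$)
$\frac{\left(26 - -24\right) 18 + Y{\left(11 \right)}}{86977} = \frac{\left(26 - -24\right) 18 + 1}{86977} = \left(\left(26 + 24\right) 18 + 1\right) \frac{1}{86977} = \left(50 \cdot 18 + 1\right) \frac{1}{86977} = \left(900 + 1\right) \frac{1}{86977} = 901 \cdot \frac{1}{86977} = \frac{901}{86977}$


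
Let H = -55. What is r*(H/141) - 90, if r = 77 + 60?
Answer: -20225/141 ≈ -143.44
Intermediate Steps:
r = 137
r*(H/141) - 90 = 137*(-55/141) - 90 = -7535/141 - 90 = -20225/141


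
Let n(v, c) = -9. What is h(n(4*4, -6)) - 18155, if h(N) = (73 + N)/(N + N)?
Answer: -163427/9 ≈ -18159.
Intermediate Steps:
h(N) = (73 + N)/(2*N) (h(N) = (73 + N)/((2*N)) = (73 + N)*(1/(2*N)) = (73 + N)/(2*N))
h(n(4*4, -6)) - 18155 = (½)*(73 - 9)/(-9) - 18155 = (½)*(-⅑)*64 - 18155 = -32/9 - 18155 = -163427/9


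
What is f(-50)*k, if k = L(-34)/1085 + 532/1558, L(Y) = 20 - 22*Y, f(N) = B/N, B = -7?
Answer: 23339/158875 ≈ 0.14690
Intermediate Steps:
f(N) = -7/N
k = 46678/44485 (k = (20 - 22*(-34))/1085 + 532/1558 = (20 + 748)*(1/1085) + 532*(1/1558) = 768*(1/1085) + 14/41 = 768/1085 + 14/41 = 46678/44485 ≈ 1.0493)
f(-50)*k = -7/(-50)*(46678/44485) = -7*(-1/50)*(46678/44485) = (7/50)*(46678/44485) = 23339/158875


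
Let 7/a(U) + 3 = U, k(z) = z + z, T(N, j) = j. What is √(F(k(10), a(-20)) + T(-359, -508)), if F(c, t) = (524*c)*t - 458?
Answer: I*√2198294/23 ≈ 64.464*I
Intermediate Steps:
k(z) = 2*z
a(U) = 7/(-3 + U)
F(c, t) = -458 + 524*c*t (F(c, t) = 524*c*t - 458 = -458 + 524*c*t)
√(F(k(10), a(-20)) + T(-359, -508)) = √((-458 + 524*(2*10)*(7/(-3 - 20))) - 508) = √((-458 + 524*20*(7/(-23))) - 508) = √((-458 + 524*20*(7*(-1/23))) - 508) = √((-458 + 524*20*(-7/23)) - 508) = √((-458 - 73360/23) - 508) = √(-83894/23 - 508) = √(-95578/23) = I*√2198294/23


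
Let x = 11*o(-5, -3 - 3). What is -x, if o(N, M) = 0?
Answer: 0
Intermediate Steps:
x = 0 (x = 11*0 = 0)
-x = -1*0 = 0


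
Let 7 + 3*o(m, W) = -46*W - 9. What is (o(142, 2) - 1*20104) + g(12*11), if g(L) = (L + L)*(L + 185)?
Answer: 63548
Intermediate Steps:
o(m, W) = -16/3 - 46*W/3 (o(m, W) = -7/3 + (-46*W - 9)/3 = -7/3 + (-9 - 46*W)/3 = -7/3 + (-3 - 46*W/3) = -16/3 - 46*W/3)
g(L) = 2*L*(185 + L) (g(L) = (2*L)*(185 + L) = 2*L*(185 + L))
(o(142, 2) - 1*20104) + g(12*11) = ((-16/3 - 46/3*2) - 1*20104) + 2*(12*11)*(185 + 12*11) = ((-16/3 - 92/3) - 20104) + 2*132*(185 + 132) = (-36 - 20104) + 2*132*317 = -20140 + 83688 = 63548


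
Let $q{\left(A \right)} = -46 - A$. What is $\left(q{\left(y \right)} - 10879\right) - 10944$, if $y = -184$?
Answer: $-21685$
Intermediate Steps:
$\left(q{\left(y \right)} - 10879\right) - 10944 = \left(\left(-46 - -184\right) - 10879\right) - 10944 = \left(\left(-46 + 184\right) - 10879\right) - 10944 = \left(138 - 10879\right) - 10944 = -10741 - 10944 = -21685$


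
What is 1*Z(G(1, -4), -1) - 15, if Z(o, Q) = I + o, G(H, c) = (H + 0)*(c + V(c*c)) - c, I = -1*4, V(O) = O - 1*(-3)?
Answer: 0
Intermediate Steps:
V(O) = 3 + O (V(O) = O + 3 = 3 + O)
I = -4
G(H, c) = -c + H*(3 + c + c²) (G(H, c) = (H + 0)*(c + (3 + c*c)) - c = H*(c + (3 + c²)) - c = H*(3 + c + c²) - c = -c + H*(3 + c + c²))
Z(o, Q) = -4 + o
1*Z(G(1, -4), -1) - 15 = 1*(-4 + (-1*(-4) + 1*(-4) + 1*(3 + (-4)²))) - 15 = 1*(-4 + (4 - 4 + 1*(3 + 16))) - 15 = 1*(-4 + (4 - 4 + 1*19)) - 15 = 1*(-4 + (4 - 4 + 19)) - 15 = 1*(-4 + 19) - 15 = 1*15 - 15 = 15 - 15 = 0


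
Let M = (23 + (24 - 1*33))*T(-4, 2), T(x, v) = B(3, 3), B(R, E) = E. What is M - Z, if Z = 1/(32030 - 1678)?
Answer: 1274783/30352 ≈ 42.000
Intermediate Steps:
T(x, v) = 3
Z = 1/30352 ≈ 3.2947e-5
M = 42 (M = (23 + (24 - 1*33))*3 = (23 + (24 - 33))*3 = (23 - 9)*3 = 14*3 = 42)
M - Z = 42 - 1*1/30352 = 42 - 1/30352 = 1274783/30352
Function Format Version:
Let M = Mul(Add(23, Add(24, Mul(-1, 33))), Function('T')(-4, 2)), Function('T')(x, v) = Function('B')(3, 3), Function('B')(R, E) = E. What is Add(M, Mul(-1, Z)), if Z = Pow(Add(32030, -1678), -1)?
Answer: Rational(1274783, 30352) ≈ 42.000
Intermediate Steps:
Function('T')(x, v) = 3
Z = Rational(1, 30352) (Z = Pow(30352, -1) = Rational(1, 30352) ≈ 3.2947e-5)
M = 42 (M = Mul(Add(23, Add(24, Mul(-1, 33))), 3) = Mul(Add(23, Add(24, -33)), 3) = Mul(Add(23, -9), 3) = Mul(14, 3) = 42)
Add(M, Mul(-1, Z)) = Add(42, Mul(-1, Rational(1, 30352))) = Add(42, Rational(-1, 30352)) = Rational(1274783, 30352)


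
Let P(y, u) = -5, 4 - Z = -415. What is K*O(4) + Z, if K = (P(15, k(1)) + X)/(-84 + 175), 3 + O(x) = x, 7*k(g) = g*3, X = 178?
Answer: 38302/91 ≈ 420.90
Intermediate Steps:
k(g) = 3*g/7 (k(g) = (g*3)/7 = (3*g)/7 = 3*g/7)
Z = 419 (Z = 4 - 1*(-415) = 4 + 415 = 419)
O(x) = -3 + x
K = 173/91 (K = (-5 + 178)/(-84 + 175) = 173/91 ≈ 1.9011)
K*O(4) + Z = 173*(-3 + 4)/91 + 419 = (173/91)*1 + 419 = 173/91 + 419 = 38302/91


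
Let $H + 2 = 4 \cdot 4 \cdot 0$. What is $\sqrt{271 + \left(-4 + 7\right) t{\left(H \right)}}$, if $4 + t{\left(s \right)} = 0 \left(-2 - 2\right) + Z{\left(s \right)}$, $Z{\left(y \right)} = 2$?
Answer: $\sqrt{265} \approx 16.279$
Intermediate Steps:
$H = -2$ ($H = -2 + 4 \cdot 4 \cdot 0 = -2 + 16 \cdot 0 = -2 + 0 = -2$)
$t{\left(s \right)} = -2$ ($t{\left(s \right)} = -4 + \left(0 \left(-2 - 2\right) + 2\right) = -4 + \left(0 \left(-4\right) + 2\right) = -4 + \left(0 + 2\right) = -4 + 2 = -2$)
$\sqrt{271 + \left(-4 + 7\right) t{\left(H \right)}} = \sqrt{271 + \left(-4 + 7\right) \left(-2\right)} = \sqrt{271 + 3 \left(-2\right)} = \sqrt{271 - 6} = \sqrt{265}$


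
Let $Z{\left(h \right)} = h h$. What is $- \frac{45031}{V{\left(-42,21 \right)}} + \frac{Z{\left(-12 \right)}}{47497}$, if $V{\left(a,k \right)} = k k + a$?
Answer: $- \frac{305539993}{2707329} \approx -112.86$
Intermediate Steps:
$V{\left(a,k \right)} = a + k^{2}$ ($V{\left(a,k \right)} = k^{2} + a = a + k^{2}$)
$Z{\left(h \right)} = h^{2}$
$- \frac{45031}{V{\left(-42,21 \right)}} + \frac{Z{\left(-12 \right)}}{47497} = - \frac{45031}{-42 + 21^{2}} + \frac{\left(-12\right)^{2}}{47497} = - \frac{45031}{-42 + 441} + 144 \cdot \frac{1}{47497} = - \frac{45031}{399} + \frac{144}{47497} = \left(-45031\right) \frac{1}{399} + \frac{144}{47497} = - \frac{6433}{57} + \frac{144}{47497} = - \frac{305539993}{2707329}$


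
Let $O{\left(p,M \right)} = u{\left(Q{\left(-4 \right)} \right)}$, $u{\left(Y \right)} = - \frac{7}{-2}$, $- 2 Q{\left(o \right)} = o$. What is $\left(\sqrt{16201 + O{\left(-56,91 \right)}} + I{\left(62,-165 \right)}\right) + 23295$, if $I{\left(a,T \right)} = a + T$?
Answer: $23192 + \frac{3 \sqrt{7202}}{2} \approx 23319.0$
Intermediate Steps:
$Q{\left(o \right)} = - \frac{o}{2}$
$u{\left(Y \right)} = \frac{7}{2}$ ($u{\left(Y \right)} = \left(-7\right) \left(- \frac{1}{2}\right) = \frac{7}{2}$)
$O{\left(p,M \right)} = \frac{7}{2}$
$I{\left(a,T \right)} = T + a$
$\left(\sqrt{16201 + O{\left(-56,91 \right)}} + I{\left(62,-165 \right)}\right) + 23295 = \left(\sqrt{16201 + \frac{7}{2}} + \left(-165 + 62\right)\right) + 23295 = \left(\sqrt{\frac{32409}{2}} - 103\right) + 23295 = \left(\frac{3 \sqrt{7202}}{2} - 103\right) + 23295 = \left(-103 + \frac{3 \sqrt{7202}}{2}\right) + 23295 = 23192 + \frac{3 \sqrt{7202}}{2}$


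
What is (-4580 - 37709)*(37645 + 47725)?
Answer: -3610211930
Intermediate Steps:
(-4580 - 37709)*(37645 + 47725) = -42289*85370 = -3610211930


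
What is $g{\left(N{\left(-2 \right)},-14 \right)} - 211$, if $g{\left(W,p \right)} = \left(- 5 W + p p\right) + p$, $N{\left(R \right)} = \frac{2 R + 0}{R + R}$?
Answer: $-34$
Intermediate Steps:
$N{\left(R \right)} = 1$ ($N{\left(R \right)} = \frac{2 R}{2 R} = 2 R \frac{1}{2 R} = 1$)
$g{\left(W,p \right)} = p + p^{2} - 5 W$ ($g{\left(W,p \right)} = \left(- 5 W + p^{2}\right) + p = \left(p^{2} - 5 W\right) + p = p + p^{2} - 5 W$)
$g{\left(N{\left(-2 \right)},-14 \right)} - 211 = \left(-14 + \left(-14\right)^{2} - 5\right) - 211 = \left(-14 + 196 - 5\right) - 211 = 177 - 211 = -34$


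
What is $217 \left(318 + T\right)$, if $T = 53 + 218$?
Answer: $127813$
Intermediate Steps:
$T = 271$
$217 \left(318 + T\right) = 217 \left(318 + 271\right) = 217 \cdot 589 = 127813$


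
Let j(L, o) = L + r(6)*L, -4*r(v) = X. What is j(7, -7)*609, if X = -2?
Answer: 12789/2 ≈ 6394.5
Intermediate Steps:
r(v) = ½ (r(v) = -¼*(-2) = ½)
j(L, o) = 3*L/2 (j(L, o) = L + L/2 = 3*L/2)
j(7, -7)*609 = ((3/2)*7)*609 = (21/2)*609 = 12789/2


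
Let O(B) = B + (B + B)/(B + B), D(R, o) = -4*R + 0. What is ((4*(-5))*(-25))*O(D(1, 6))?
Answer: -1500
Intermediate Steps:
D(R, o) = -4*R
O(B) = 1 + B (O(B) = B + (2*B)/((2*B)) = B + (2*B)*(1/(2*B)) = B + 1 = 1 + B)
((4*(-5))*(-25))*O(D(1, 6)) = ((4*(-5))*(-25))*(1 - 4*1) = (-20*(-25))*(1 - 4) = 500*(-3) = -1500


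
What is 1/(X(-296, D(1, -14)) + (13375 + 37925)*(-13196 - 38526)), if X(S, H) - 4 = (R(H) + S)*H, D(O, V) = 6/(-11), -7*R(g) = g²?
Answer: -9317/24721154194444 ≈ -3.7688e-10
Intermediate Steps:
R(g) = -g²/7
D(O, V) = -6/11 (D(O, V) = 6*(-1/11) = -6/11)
X(S, H) = 4 + H*(S - H²/7) (X(S, H) = 4 + (-H²/7 + S)*H = 4 + (S - H²/7)*H = 4 + H*(S - H²/7))
1/(X(-296, D(1, -14)) + (13375 + 37925)*(-13196 - 38526)) = 1/((4 - (-6/11)³/7 - 6/11*(-296)) + (13375 + 37925)*(-13196 - 38526)) = 1/((4 - ⅐*(-216/1331) + 1776/11) + 51300*(-51722)) = 1/((4 + 216/9317 + 1776/11) - 2653338600) = 1/(1541756/9317 - 2653338600) = 1/(-24721154194444/9317) = -9317/24721154194444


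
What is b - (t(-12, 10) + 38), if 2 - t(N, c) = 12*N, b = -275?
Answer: -459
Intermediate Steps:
t(N, c) = 2 - 12*N
b - (t(-12, 10) + 38) = -275 - ((2 - 12*(-12)) + 38) = -275 - ((2 + 144) + 38) = -275 - (146 + 38) = -275 - 1*184 = -275 - 184 = -459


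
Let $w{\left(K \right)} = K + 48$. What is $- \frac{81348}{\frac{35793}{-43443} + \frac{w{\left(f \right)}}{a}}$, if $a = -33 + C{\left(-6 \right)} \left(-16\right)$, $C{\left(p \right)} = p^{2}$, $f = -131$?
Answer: $\frac{19927839897}{168446} \approx 1.183 \cdot 10^{5}$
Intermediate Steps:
$w{\left(K \right)} = 48 + K$
$a = -609$ ($a = -33 + \left(-6\right)^{2} \left(-16\right) = -33 + 36 \left(-16\right) = -33 - 576 = -609$)
$- \frac{81348}{\frac{35793}{-43443} + \frac{w{\left(f \right)}}{a}} = - \frac{81348}{\frac{35793}{-43443} + \frac{48 - 131}{-609}} = - \frac{81348}{35793 \left(- \frac{1}{43443}\right) - - \frac{83}{609}} = - \frac{81348}{- \frac{3977}{4827} + \frac{83}{609}} = - \frac{81348}{- \frac{673784}{979881}} = \left(-81348\right) \left(- \frac{979881}{673784}\right) = \frac{19927839897}{168446}$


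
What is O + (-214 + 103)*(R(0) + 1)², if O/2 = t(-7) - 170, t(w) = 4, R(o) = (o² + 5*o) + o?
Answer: -443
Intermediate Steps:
R(o) = o² + 6*o
O = -332 (O = 2*(4 - 170) = 2*(-166) = -332)
O + (-214 + 103)*(R(0) + 1)² = -332 + (-214 + 103)*(0*(6 + 0) + 1)² = -332 - 111*(0*6 + 1)² = -332 - 111*(0 + 1)² = -332 - 111*1² = -332 - 111*1 = -332 - 111 = -443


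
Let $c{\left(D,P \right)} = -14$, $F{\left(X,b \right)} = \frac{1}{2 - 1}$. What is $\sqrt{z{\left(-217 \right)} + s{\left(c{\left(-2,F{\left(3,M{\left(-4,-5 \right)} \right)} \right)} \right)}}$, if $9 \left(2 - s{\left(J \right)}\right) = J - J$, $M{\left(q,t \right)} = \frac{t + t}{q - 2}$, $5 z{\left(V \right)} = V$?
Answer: $\frac{3 i \sqrt{115}}{5} \approx 6.4343 i$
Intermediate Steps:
$z{\left(V \right)} = \frac{V}{5}$
$M{\left(q,t \right)} = \frac{2 t}{-2 + q}$
$F{\left(X,b \right)} = 1$ ($F{\left(X,b \right)} = 1^{-1} = 1$)
$s{\left(J \right)} = 2$ ($s{\left(J \right)} = 2 - \frac{J - J}{9} = 2 - 0 = 2 + 0 = 2$)
$\sqrt{z{\left(-217 \right)} + s{\left(c{\left(-2,F{\left(3,M{\left(-4,-5 \right)} \right)} \right)} \right)}} = \sqrt{\frac{1}{5} \left(-217\right) + 2} = \sqrt{- \frac{217}{5} + 2} = \sqrt{- \frac{207}{5}} = \frac{3 i \sqrt{115}}{5}$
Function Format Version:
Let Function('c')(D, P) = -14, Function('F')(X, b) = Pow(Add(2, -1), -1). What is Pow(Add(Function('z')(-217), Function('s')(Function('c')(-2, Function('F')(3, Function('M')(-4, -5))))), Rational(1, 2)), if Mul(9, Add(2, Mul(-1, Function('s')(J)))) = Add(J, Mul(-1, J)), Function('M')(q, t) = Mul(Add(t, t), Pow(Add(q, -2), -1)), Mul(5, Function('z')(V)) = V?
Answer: Mul(Rational(3, 5), I, Pow(115, Rational(1, 2))) ≈ Mul(6.4343, I)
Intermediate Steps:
Function('z')(V) = Mul(Rational(1, 5), V)
Function('M')(q, t) = Mul(2, t, Pow(Add(-2, q), -1)) (Function('M')(q, t) = Mul(Mul(2, t), Pow(Add(-2, q), -1)) = Mul(2, t, Pow(Add(-2, q), -1)))
Function('F')(X, b) = 1 (Function('F')(X, b) = Pow(1, -1) = 1)
Function('s')(J) = 2 (Function('s')(J) = Add(2, Mul(Rational(-1, 9), Add(J, Mul(-1, J)))) = Add(2, Mul(Rational(-1, 9), 0)) = Add(2, 0) = 2)
Pow(Add(Function('z')(-217), Function('s')(Function('c')(-2, Function('F')(3, Function('M')(-4, -5))))), Rational(1, 2)) = Pow(Add(Mul(Rational(1, 5), -217), 2), Rational(1, 2)) = Pow(Add(Rational(-217, 5), 2), Rational(1, 2)) = Pow(Rational(-207, 5), Rational(1, 2)) = Mul(Rational(3, 5), I, Pow(115, Rational(1, 2)))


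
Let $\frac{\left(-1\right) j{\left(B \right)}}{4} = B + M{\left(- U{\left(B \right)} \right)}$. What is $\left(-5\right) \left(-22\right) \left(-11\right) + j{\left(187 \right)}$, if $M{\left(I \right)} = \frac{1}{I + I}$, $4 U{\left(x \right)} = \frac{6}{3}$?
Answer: $-1954$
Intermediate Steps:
$U{\left(x \right)} = \frac{1}{2}$ ($U{\left(x \right)} = \frac{6 \cdot \frac{1}{3}}{4} = \frac{1}{4} \cdot 2 = \frac{1}{2}$)
$M{\left(I \right)} = \frac{1}{2 I}$
$j{\left(B \right)} = 4 - 4 B$ ($j{\left(B \right)} = - 4 \left(B + \frac{1}{2 \left(\left(-1\right) \frac{1}{2}\right)}\right) = - 4 \left(B + \frac{1}{2 \left(- \frac{1}{2}\right)}\right) = - 4 \left(B + \frac{1}{2} \left(-2\right)\right) = - 4 \left(B - 1\right) = - 4 \left(-1 + B\right) = 4 - 4 B$)
$\left(-5\right) \left(-22\right) \left(-11\right) + j{\left(187 \right)} = \left(-5\right) \left(-22\right) \left(-11\right) + \left(4 - 748\right) = 110 \left(-11\right) + \left(4 - 748\right) = -1210 - 744 = -1954$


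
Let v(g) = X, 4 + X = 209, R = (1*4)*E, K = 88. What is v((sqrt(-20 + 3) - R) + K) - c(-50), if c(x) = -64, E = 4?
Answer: 269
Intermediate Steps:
R = 16 (R = (1*4)*4 = 4*4 = 16)
X = 205 (X = -4 + 209 = 205)
v(g) = 205
v((sqrt(-20 + 3) - R) + K) - c(-50) = 205 - 1*(-64) = 205 + 64 = 269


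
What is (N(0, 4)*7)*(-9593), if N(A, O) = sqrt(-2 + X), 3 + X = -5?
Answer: -67151*I*sqrt(10) ≈ -2.1235e+5*I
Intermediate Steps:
X = -8 (X = -3 - 5 = -8)
N(A, O) = I*sqrt(10) (N(A, O) = sqrt(-2 - 8) = sqrt(-10) = I*sqrt(10))
(N(0, 4)*7)*(-9593) = ((I*sqrt(10))*7)*(-9593) = (7*I*sqrt(10))*(-9593) = -67151*I*sqrt(10)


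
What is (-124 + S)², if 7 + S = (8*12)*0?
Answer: 17161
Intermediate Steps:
S = -7 (S = -7 + (8*12)*0 = -7 + 96*0 = -7 + 0 = -7)
(-124 + S)² = (-124 - 7)² = (-131)² = 17161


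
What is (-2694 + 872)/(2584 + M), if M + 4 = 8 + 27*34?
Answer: -911/1753 ≈ -0.51968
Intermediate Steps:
M = 922 (M = -4 + (8 + 27*34) = -4 + (8 + 918) = -4 + 926 = 922)
(-2694 + 872)/(2584 + M) = (-2694 + 872)/(2584 + 922) = -1822/3506 = -1822*1/3506 = -911/1753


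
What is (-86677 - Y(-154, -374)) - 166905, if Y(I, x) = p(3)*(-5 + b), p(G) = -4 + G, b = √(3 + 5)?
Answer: -253587 + 2*√2 ≈ -2.5358e+5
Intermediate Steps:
b = 2*√2 (b = √8 = 2*√2 ≈ 2.8284)
Y(I, x) = 5 - 2*√2 (Y(I, x) = (-4 + 3)*(-5 + 2*√2) = -(-5 + 2*√2) = 5 - 2*√2)
(-86677 - Y(-154, -374)) - 166905 = (-86677 - (5 - 2*√2)) - 166905 = (-86677 + (-5 + 2*√2)) - 166905 = (-86682 + 2*√2) - 166905 = -253587 + 2*√2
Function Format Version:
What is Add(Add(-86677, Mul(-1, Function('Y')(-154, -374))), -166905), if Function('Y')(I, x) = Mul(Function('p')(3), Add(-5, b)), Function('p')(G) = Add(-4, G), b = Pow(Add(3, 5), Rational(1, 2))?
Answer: Add(-253587, Mul(2, Pow(2, Rational(1, 2)))) ≈ -2.5358e+5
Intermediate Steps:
b = Mul(2, Pow(2, Rational(1, 2))) (b = Pow(8, Rational(1, 2)) = Mul(2, Pow(2, Rational(1, 2))) ≈ 2.8284)
Function('Y')(I, x) = Add(5, Mul(-2, Pow(2, Rational(1, 2)))) (Function('Y')(I, x) = Mul(Add(-4, 3), Add(-5, Mul(2, Pow(2, Rational(1, 2))))) = Mul(-1, Add(-5, Mul(2, Pow(2, Rational(1, 2))))) = Add(5, Mul(-2, Pow(2, Rational(1, 2)))))
Add(Add(-86677, Mul(-1, Function('Y')(-154, -374))), -166905) = Add(Add(-86677, Mul(-1, Add(5, Mul(-2, Pow(2, Rational(1, 2)))))), -166905) = Add(Add(-86677, Add(-5, Mul(2, Pow(2, Rational(1, 2))))), -166905) = Add(Add(-86682, Mul(2, Pow(2, Rational(1, 2)))), -166905) = Add(-253587, Mul(2, Pow(2, Rational(1, 2))))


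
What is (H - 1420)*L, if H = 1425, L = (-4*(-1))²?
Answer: 80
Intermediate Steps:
L = 16 (L = 4² = 16)
(H - 1420)*L = (1425 - 1420)*16 = 5*16 = 80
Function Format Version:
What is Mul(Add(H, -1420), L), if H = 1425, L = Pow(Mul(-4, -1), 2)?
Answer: 80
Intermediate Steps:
L = 16 (L = Pow(4, 2) = 16)
Mul(Add(H, -1420), L) = Mul(Add(1425, -1420), 16) = Mul(5, 16) = 80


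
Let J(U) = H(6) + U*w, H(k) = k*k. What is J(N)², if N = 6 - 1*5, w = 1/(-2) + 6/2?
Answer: 5929/4 ≈ 1482.3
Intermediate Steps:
H(k) = k²
w = 5/2 (w = 1*(-½) + 6*(½) = -½ + 3 = 5/2 ≈ 2.5000)
N = 1 (N = 6 - 5 = 1)
J(U) = 36 + 5*U/2 (J(U) = 6² + U*(5/2) = 36 + 5*U/2)
J(N)² = (36 + (5/2)*1)² = (36 + 5/2)² = (77/2)² = 5929/4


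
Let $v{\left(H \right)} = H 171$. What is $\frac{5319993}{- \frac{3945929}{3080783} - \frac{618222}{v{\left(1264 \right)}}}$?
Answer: $- \frac{31074954613608024}{24188567593} \approx -1.2847 \cdot 10^{6}$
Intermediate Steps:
$v{\left(H \right)} = 171 H$
$\frac{5319993}{- \frac{3945929}{3080783} - \frac{618222}{v{\left(1264 \right)}}} = \frac{5319993}{- \frac{3945929}{3080783} - \frac{618222}{171 \cdot 1264}} = \frac{5319993}{\left(-3945929\right) \frac{1}{3080783} - \frac{618222}{216144}} = \frac{5319993}{- \frac{3945929}{3080783} - \frac{5423}{1896}} = \frac{5319993}{- \frac{24188567593}{5841164568}} = 5319993 \left(- \frac{5841164568}{24188567593}\right) = - \frac{31074954613608024}{24188567593}$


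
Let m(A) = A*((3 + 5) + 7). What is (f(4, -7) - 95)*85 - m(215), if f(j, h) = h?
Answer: -11895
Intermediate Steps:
m(A) = 15*A (m(A) = A*(8 + 7) = A*15 = 15*A)
(f(4, -7) - 95)*85 - m(215) = (-7 - 95)*85 - 15*215 = -102*85 - 1*3225 = -8670 - 3225 = -11895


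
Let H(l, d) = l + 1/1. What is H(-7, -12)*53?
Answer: -318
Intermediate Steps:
H(l, d) = 1 + l (H(l, d) = l + 1 = 1 + l)
H(-7, -12)*53 = (1 - 7)*53 = -6*53 = -318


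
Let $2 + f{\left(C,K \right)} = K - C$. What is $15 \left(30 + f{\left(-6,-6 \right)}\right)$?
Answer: $420$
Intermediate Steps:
$f{\left(C,K \right)} = -2 + K - C$ ($f{\left(C,K \right)} = -2 - \left(C - K\right) = -2 + K - C$)
$15 \left(30 + f{\left(-6,-6 \right)}\right) = 15 \left(30 - 2\right) = 15 \cdot 28 = 420$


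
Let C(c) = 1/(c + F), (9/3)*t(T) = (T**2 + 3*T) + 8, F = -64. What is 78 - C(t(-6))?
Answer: 12951/166 ≈ 78.018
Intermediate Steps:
t(T) = 8/3 + T + T**2/3 (t(T) = ((T**2 + 3*T) + 8)/3 = (8 + T**2 + 3*T)/3 = 8/3 + T + T**2/3)
C(c) = 1/(-64 + c) (C(c) = 1/(c - 64) = 1/(-64 + c))
78 - C(t(-6)) = 78 - 1/(-64 + (8/3 - 6 + (1/3)*(-6)**2)) = 78 - 1/(-64 + (8/3 - 6 + (1/3)*36)) = 78 - 1/(-64 + (8/3 - 6 + 12)) = 78 - 1/(-64 + 26/3) = 78 - 1/(-166/3) = 78 - 1*(-3/166) = 78 + 3/166 = 12951/166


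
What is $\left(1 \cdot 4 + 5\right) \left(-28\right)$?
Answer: $-252$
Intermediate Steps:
$\left(1 \cdot 4 + 5\right) \left(-28\right) = \left(4 + 5\right) \left(-28\right) = 9 \left(-28\right) = -252$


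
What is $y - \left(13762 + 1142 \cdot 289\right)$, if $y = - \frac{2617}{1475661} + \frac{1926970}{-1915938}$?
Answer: $- \frac{162003331402945886}{471212497503} \approx -3.438 \cdot 10^{5}$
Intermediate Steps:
$y = - \frac{474761414486}{471212497503}$ ($y = \left(-2617\right) \frac{1}{1475661} + 1926970 \left(- \frac{1}{1915938}\right) = - \frac{2617}{1475661} - \frac{963485}{957969} = - \frac{474761414486}{471212497503} \approx -1.0075$)
$y - \left(13762 + 1142 \cdot 289\right) = - \frac{474761414486}{471212497503} - \left(13762 + 1142 \cdot 289\right) = - \frac{474761414486}{471212497503} - 343800 = - \frac{162003331402945886}{471212497503}$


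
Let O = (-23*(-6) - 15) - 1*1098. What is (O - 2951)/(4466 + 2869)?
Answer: -3926/7335 ≈ -0.53524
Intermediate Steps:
O = -975 (O = (138 - 15) - 1098 = 123 - 1098 = -975)
(O - 2951)/(4466 + 2869) = (-975 - 2951)/(4466 + 2869) = -3926/7335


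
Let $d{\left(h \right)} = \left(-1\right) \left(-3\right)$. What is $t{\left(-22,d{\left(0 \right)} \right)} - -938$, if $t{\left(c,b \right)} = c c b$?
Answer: $2390$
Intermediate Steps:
$d{\left(h \right)} = 3$
$t{\left(c,b \right)} = b c^{2}$ ($t{\left(c,b \right)} = c^{2} b = b c^{2}$)
$t{\left(-22,d{\left(0 \right)} \right)} - -938 = 3 \left(-22\right)^{2} - -938 = 3 \cdot 484 + 938 = 1452 + 938 = 2390$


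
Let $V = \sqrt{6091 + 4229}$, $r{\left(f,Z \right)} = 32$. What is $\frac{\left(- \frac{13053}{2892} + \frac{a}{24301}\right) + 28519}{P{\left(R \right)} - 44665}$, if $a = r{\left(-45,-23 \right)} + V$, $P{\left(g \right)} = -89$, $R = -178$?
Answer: $- \frac{667985068313}{1048414543656} - \frac{2 \sqrt{645}}{543783477} \approx -0.63714$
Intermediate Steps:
$V = 4 \sqrt{645}$ ($V = \sqrt{10320} = 4 \sqrt{645} \approx 101.59$)
$a = 32 + 4 \sqrt{645} \approx 133.59$
$\frac{\left(- \frac{13053}{2892} + \frac{a}{24301}\right) + 28519}{P{\left(R \right)} - 44665} = \frac{\left(- \frac{13053}{2892} + \frac{32 + 4 \sqrt{645}}{24301}\right) + 28519}{-89 - 44665} = \frac{\left(\left(-13053\right) \frac{1}{2892} + \left(32 + 4 \sqrt{645}\right) \frac{1}{24301}\right) + 28519}{-44754} = \left(\left(- \frac{4351}{964} + \left(\frac{32}{24301} + \frac{4 \sqrt{645}}{24301}\right)\right) + 28519\right) \left(- \frac{1}{44754}\right) = \left(\left(- \frac{105702803}{23426164} + \frac{4 \sqrt{645}}{24301}\right) + 28519\right) \left(- \frac{1}{44754}\right) = \left(\frac{667985068313}{23426164} + \frac{4 \sqrt{645}}{24301}\right) \left(- \frac{1}{44754}\right) = - \frac{667985068313}{1048414543656} - \frac{2 \sqrt{645}}{543783477}$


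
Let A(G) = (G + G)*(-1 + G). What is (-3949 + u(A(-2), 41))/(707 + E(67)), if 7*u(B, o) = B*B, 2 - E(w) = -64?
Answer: -27499/5411 ≈ -5.0821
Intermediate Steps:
A(G) = 2*G*(-1 + G) (A(G) = (2*G)*(-1 + G) = 2*G*(-1 + G))
E(w) = 66 (E(w) = 2 - 1*(-64) = 2 + 64 = 66)
u(B, o) = B²/7 (u(B, o) = (B*B)/7 = B²/7)
(-3949 + u(A(-2), 41))/(707 + E(67)) = (-3949 + (2*(-2)*(-1 - 2))²/7)/(707 + 66) = (-3949 + (2*(-2)*(-3))²/7)/773 = (-3949 + (⅐)*12²)*(1/773) = (-3949 + (⅐)*144)*(1/773) = (-3949 + 144/7)*(1/773) = -27499/7*1/773 = -27499/5411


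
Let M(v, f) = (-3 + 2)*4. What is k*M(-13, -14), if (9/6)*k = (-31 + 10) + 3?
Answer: 48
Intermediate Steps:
M(v, f) = -4 (M(v, f) = -1*4 = -4)
k = -12 (k = 2*((-31 + 10) + 3)/3 = 2*(-21 + 3)/3 = (2/3)*(-18) = -12)
k*M(-13, -14) = -12*(-4) = 48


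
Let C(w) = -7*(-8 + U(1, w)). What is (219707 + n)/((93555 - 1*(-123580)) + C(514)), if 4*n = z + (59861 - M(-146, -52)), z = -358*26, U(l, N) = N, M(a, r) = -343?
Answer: 232431/213593 ≈ 1.0882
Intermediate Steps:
z = -9308
n = 12724 (n = (-9308 + (59861 - 1*(-343)))/4 = (-9308 + (59861 + 343))/4 = (-9308 + 60204)/4 = (¼)*50896 = 12724)
C(w) = 56 - 7*w (C(w) = -7*(-8 + w) = 56 - 7*w)
(219707 + n)/((93555 - 1*(-123580)) + C(514)) = (219707 + 12724)/((93555 - 1*(-123580)) + (56 - 7*514)) = 232431/((93555 + 123580) + (56 - 3598)) = 232431/(217135 - 3542) = 232431/213593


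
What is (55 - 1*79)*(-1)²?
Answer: -24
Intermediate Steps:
(55 - 1*79)*(-1)² = (55 - 79)*1 = -24*1 = -24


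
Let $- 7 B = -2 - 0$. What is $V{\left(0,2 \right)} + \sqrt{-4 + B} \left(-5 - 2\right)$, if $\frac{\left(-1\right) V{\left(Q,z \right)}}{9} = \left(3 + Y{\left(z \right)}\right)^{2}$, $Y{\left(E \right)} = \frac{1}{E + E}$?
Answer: $- \frac{1521}{16} - i \sqrt{182} \approx -95.063 - 13.491 i$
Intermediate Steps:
$B = \frac{2}{7}$ ($B = - \frac{-2 - 0}{7} = - \frac{-2 + 0}{7} = \left(- \frac{1}{7}\right) \left(-2\right) = \frac{2}{7} \approx 0.28571$)
$Y{\left(E \right)} = \frac{1}{2 E}$
$V{\left(Q,z \right)} = - 9 \left(3 + \frac{1}{2 z}\right)^{2}$
$V{\left(0,2 \right)} + \sqrt{-4 + B} \left(-5 - 2\right) = - \frac{9 \left(1 + 6 \cdot 2\right)^{2}}{4 \cdot 4} + \sqrt{-4 + \frac{2}{7}} \left(-5 - 2\right) = \left(- \frac{9}{4}\right) \frac{1}{4} \left(1 + 12\right)^{2} + \sqrt{- \frac{26}{7}} \left(-7\right) = \left(- \frac{9}{4}\right) \frac{1}{4} \cdot 13^{2} + \frac{i \sqrt{182}}{7} \left(-7\right) = \left(- \frac{9}{4}\right) \frac{1}{4} \cdot 169 - i \sqrt{182} = - \frac{1521}{16} - i \sqrt{182}$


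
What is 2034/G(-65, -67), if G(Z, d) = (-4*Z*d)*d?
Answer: 1017/583570 ≈ 0.0017427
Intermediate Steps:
G(Z, d) = -4*Z*d**2 (G(Z, d) = (-4*Z*d)*d = -4*Z*d**2)
2034/G(-65, -67) = 2034/((-4*(-65)*(-67)**2)) = 2034/((-4*(-65)*4489)) = 2034/1167140 = 2034*(1/1167140) = 1017/583570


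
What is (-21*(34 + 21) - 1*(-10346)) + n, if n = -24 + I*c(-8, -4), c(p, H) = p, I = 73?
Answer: 8583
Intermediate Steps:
n = -608 (n = -24 + 73*(-8) = -24 - 584 = -608)
(-21*(34 + 21) - 1*(-10346)) + n = (-21*(34 + 21) - 1*(-10346)) - 608 = (-21*55 + 10346) - 608 = (-1155 + 10346) - 608 = 9191 - 608 = 8583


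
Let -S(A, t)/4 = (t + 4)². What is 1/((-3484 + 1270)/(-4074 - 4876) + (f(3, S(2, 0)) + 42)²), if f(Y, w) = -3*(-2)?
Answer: 4475/10311507 ≈ 0.00043398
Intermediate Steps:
S(A, t) = -4*(4 + t)² (S(A, t) = -4*(t + 4)² = -4*(4 + t)²)
f(Y, w) = 6
1/((-3484 + 1270)/(-4074 - 4876) + (f(3, S(2, 0)) + 42)²) = 1/((-3484 + 1270)/(-4074 - 4876) + (6 + 42)²) = 1/(-2214/(-8950) + 48²) = 1/(-2214*(-1/8950) + 2304) = 1/(1107/4475 + 2304) = 1/(10311507/4475) = 4475/10311507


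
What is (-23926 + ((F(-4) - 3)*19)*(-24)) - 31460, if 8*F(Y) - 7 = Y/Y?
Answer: -54474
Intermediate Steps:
F(Y) = 1 (F(Y) = 7/8 + (Y/Y)/8 = 7/8 + (⅛)*1 = 7/8 + ⅛ = 1)
(-23926 + ((F(-4) - 3)*19)*(-24)) - 31460 = (-23926 + ((1 - 3)*19)*(-24)) - 31460 = (-23926 - 2*19*(-24)) - 31460 = (-23926 - 38*(-24)) - 31460 = (-23926 + 912) - 31460 = -23014 - 31460 = -54474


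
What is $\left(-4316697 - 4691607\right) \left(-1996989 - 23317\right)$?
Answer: $18199530621024$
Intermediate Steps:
$\left(-4316697 - 4691607\right) \left(-1996989 - 23317\right) = \left(-9008304\right) \left(-2020306\right) = 18199530621024$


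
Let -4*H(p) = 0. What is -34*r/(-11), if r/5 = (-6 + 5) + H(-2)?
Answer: -170/11 ≈ -15.455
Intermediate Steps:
H(p) = 0 (H(p) = -¼*0 = 0)
r = -5 (r = 5*((-6 + 5) + 0) = 5*(-1 + 0) = 5*(-1) = -5)
-34*r/(-11) = -34*(-5)/(-11) = 170*(-1/11) = -170/11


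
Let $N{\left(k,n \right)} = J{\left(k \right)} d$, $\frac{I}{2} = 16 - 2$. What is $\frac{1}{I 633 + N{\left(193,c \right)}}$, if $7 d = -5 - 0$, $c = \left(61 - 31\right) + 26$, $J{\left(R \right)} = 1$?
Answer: $\frac{7}{124063} \approx 5.6423 \cdot 10^{-5}$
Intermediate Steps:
$c = 56$ ($c = 30 + 26 = 56$)
$I = 28$ ($I = 2 \left(16 - 2\right) = 2 \cdot 14 = 28$)
$d = - \frac{5}{7}$ ($d = \frac{-5 - 0}{7} = \frac{-5 + 0}{7} = \frac{1}{7} \left(-5\right) = - \frac{5}{7} \approx -0.71429$)
$N{\left(k,n \right)} = - \frac{5}{7}$ ($N{\left(k,n \right)} = 1 \left(- \frac{5}{7}\right) = - \frac{5}{7}$)
$\frac{1}{I 633 + N{\left(193,c \right)}} = \frac{1}{28 \cdot 633 - \frac{5}{7}} = \frac{1}{17724 - \frac{5}{7}} = \frac{1}{\frac{124063}{7}} = \frac{7}{124063}$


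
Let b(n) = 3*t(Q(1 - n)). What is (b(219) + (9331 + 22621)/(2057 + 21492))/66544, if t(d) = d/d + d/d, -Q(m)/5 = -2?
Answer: 86623/783522328 ≈ 0.00011056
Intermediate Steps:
Q(m) = 10 (Q(m) = -5*(-2) = 10)
t(d) = 2 (t(d) = 1 + 1 = 2)
b(n) = 6 (b(n) = 3*2 = 6)
(b(219) + (9331 + 22621)/(2057 + 21492))/66544 = (6 + (9331 + 22621)/(2057 + 21492))/66544 = (6 + 31952/23549)*(1/66544) = (173246/23549)*(1/66544) = 86623/783522328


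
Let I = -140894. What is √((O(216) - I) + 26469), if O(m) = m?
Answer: √167579 ≈ 409.36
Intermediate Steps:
√((O(216) - I) + 26469) = √((216 - 1*(-140894)) + 26469) = √((216 + 140894) + 26469) = √(141110 + 26469) = √167579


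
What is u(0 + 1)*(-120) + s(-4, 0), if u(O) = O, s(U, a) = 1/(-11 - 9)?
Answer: -2401/20 ≈ -120.05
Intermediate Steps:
s(U, a) = -1/20 (s(U, a) = 1/(-20) = -1/20)
u(0 + 1)*(-120) + s(-4, 0) = (0 + 1)*(-120) - 1/20 = 1*(-120) - 1/20 = -120 - 1/20 = -2401/20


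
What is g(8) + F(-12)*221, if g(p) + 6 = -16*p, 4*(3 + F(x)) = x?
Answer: -1460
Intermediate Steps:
F(x) = -3 + x/4
g(p) = -6 - 16*p
g(8) + F(-12)*221 = (-6 - 16*8) + (-3 + (¼)*(-12))*221 = (-6 - 128) + (-3 - 3)*221 = -134 - 6*221 = -134 - 1326 = -1460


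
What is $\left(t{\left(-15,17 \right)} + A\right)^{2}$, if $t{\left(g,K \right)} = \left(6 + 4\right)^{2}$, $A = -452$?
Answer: $123904$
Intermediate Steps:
$t{\left(g,K \right)} = 100$ ($t{\left(g,K \right)} = 10^{2} = 100$)
$\left(t{\left(-15,17 \right)} + A\right)^{2} = \left(100 - 452\right)^{2} = \left(-352\right)^{2} = 123904$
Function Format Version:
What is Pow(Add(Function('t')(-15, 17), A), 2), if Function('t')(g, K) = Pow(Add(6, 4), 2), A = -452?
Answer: 123904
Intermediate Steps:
Function('t')(g, K) = 100 (Function('t')(g, K) = Pow(10, 2) = 100)
Pow(Add(Function('t')(-15, 17), A), 2) = Pow(Add(100, -452), 2) = Pow(-352, 2) = 123904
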